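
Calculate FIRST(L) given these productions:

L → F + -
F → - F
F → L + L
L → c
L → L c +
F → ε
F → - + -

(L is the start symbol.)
{ '+', '-', 'c' }

FIRST sets of the other non-terminals involved (by the same procedure, iterated to a fixed point):
  FIRST(F) = { '+', '-', 'c', ε }

From L → F + -:
  - F is a non-terminal: add FIRST(F) \ {ε} = { '+', '-', 'c' }
    F is nullable, so continue to the next symbol
  - '+' is a terminal: add '+' and stop
From L → c:
  - c is a terminal: add 'c' and stop
From L → L c +:
  - L is the symbol being defined: contributes nothing new
    L is not nullable, so stop

Collecting: FIRST(L) = { '+', '-', 'c' }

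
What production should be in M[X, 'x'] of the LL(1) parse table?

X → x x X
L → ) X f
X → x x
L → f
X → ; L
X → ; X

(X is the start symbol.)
X → x x X, X → x x

To find M[X, 'x'], we find productions for X where 'x' is in the predict set (PREDICT(N → α) = (FIRST(α) \ {ε}) ∪ (FOLLOW(N) if α ⇒* ε)).

X → x x X: PREDICT = { 'x' }
  'x' is in predict set, so this production goes in M[X, 'x']
X → x x: PREDICT = { 'x' }
  'x' is in predict set, so this production goes in M[X, 'x']
X → ; L: PREDICT = { ';' }
X → ; X: PREDICT = { ';' }

M[X, 'x'] = X → x x X, X → x x  (a multiply-defined cell — the grammar is not LL(1))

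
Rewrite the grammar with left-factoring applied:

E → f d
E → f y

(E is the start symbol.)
E → f E'
E' → d
E' → y

Left-factoring transforms A → αβ₁ | αβ₂ into A → αA' and A' → β₁ | β₂
(α is the longest common prefix among the alternatives). Repeat until
no nonterminal has two alternatives with a common prefix.

Round 1: E has alternatives sharing prefix 'f'. Introduce E': E → f E'
  Add: E' → d
  Add: E' → y

No remaining common prefixes — done.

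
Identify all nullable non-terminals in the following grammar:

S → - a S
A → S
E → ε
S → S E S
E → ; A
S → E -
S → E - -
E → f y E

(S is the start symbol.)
{ 'E' }

A non-terminal is nullable if it can derive ε (the empty string): either it has an ε-production, or it has a production whose right-hand side consists entirely of nullable non-terminals.

ε-productions: E → ε
So E is immediately nullable.
No further non-terminal can be added: every production for the remaining non-terminals contains a terminal or a non-nullable non-terminal.
Nullable = { 'E' }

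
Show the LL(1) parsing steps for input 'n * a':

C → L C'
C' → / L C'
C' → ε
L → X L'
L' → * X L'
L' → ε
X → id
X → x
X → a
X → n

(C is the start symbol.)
LL(1) parsing maintains a stack (initially the start symbol over $) and the input. At each step: if the stack top is a terminal, match it against the current input token; if it is a non-terminal N, replace it with the RHS of M[N, lookahead] (the unique production whose predict set contains the lookahead).

Stack is shown with the top on the left.

Stack        Input    Action
----------------------------
C $          n * a $  output C → L C'
L C' $       n * a $  output L → X L'
X L' C' $    n * a $  output X → n
n L' C' $    n * a $  match 'n'
L' C' $      * a $    output L' → * X L'
* X L' C' $  * a $    match '*'
X L' C' $    a $      output X → a
a L' C' $    a $      match 'a'
L' C' $      $        output L' → ε
C' $         $        output C' → ε
$            $        accept

The string is accepted.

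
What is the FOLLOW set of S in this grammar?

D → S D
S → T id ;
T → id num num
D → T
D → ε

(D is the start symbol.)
{ $, 'id' }

In D → S D: S is followed by D, add FIRST(D) \ {ε} = { 'id' }
  D is nullable, so also add FOLLOW(D)

The FOLLOW sets referred to above (computed the same way, to a fixed point):
  FOLLOW(D) = { $ }

Taking the union: FOLLOW(S) = { $, 'id' }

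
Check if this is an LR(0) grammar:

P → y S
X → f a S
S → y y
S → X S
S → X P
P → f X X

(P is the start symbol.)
No. Shift-reduce conflict between [S → y y .] and [S → y . y]

A grammar is LR(0) if no state in the canonical LR(0) collection has:
  - both a shift item (dot before a terminal) and a complete item (shift-reduce conflict), or
  - two or more complete items (reduce-reduce conflict; the accept item [P' → P .] counts as a complete item here).

Augment with P' → P and build the canonical LR(0) collection (I0 = CLOSURE({[P' → . P]}), then GOTO on every symbol after a dot until no new states appear). It has 18 states:
  I0: { [P → . f X X], [P → . y S], [P' → . P] }  — shift
  I1: { [P' → P .] }  — accept
  I2: { [P → f . X X], [X → . f a S] }  — shift
  I3: { [P → y . S], [S → . X P], [S → . X S], [S → . y y], [X → . f a S] }  — shift
  I4: { [P → y S .] }  — reduce
  I5: { [P → . f X X], [P → . y S], [S → . X P], [S → . X S], [S → . y y], [S → X . P], [S → X . S], [X → . f a S] }  — shift
  I6: { [X → f . a S] }  — shift
  I7: { [S → y . y] }  — shift
  I8: { [S → y y .] }  — reduce
  I9: { [S → . X P], [S → . X S], [S → . y y], [X → . f a S], [X → f a . S] }  — shift
  I10: { [X → f a S .] }  — reduce
  I11: { [S → X P .] }  — reduce
  I12: { [S → X S .] }  — reduce
  I13: { [P → f . X X], [X → . f a S], [X → f . a S] }  — shift
  I14: { [P → y . S], [S → . X P], [S → . X S], [S → . y y], [S → y . y], [X → . f a S] }  — shift
  I15: { [S → y . y], [S → y y .] }  — shift, reduce
  I16: { [P → f X . X], [X → . f a S] }  — shift
  I17: { [P → f X X .] }  — reduce

Conflict in state I15:
  Shift-reduce conflict between [S → y y .] and [S → y . y]
So the grammar is NOT LR(0).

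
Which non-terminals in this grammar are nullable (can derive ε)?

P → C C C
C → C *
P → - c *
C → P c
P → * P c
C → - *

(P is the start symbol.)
A non-terminal is nullable if it can derive ε (the empty string): either it has an ε-production, or it has a production whose right-hand side consists entirely of nullable non-terminals.

There are no ε-productions, so no non-terminal can derive ε.
No non-terminals are nullable.

Answer: None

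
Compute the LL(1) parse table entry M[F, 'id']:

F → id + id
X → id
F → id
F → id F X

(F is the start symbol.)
F → id + id, F → id, F → id F X

To find M[F, 'id'], we find productions for F where 'id' is in the predict set (PREDICT(N → α) = (FIRST(α) \ {ε}) ∪ (FOLLOW(N) if α ⇒* ε)).

F → id + id: PREDICT = { 'id' }
  'id' is in predict set, so this production goes in M[F, 'id']
F → id: PREDICT = { 'id' }
  'id' is in predict set, so this production goes in M[F, 'id']
F → id F X: PREDICT = { 'id' }
  'id' is in predict set, so this production goes in M[F, 'id']

M[F, 'id'] = F → id + id, F → id, F → id F X  (a multiply-defined cell — the grammar is not LL(1))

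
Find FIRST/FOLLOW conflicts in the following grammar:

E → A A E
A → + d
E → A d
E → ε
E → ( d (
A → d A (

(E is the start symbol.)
No FIRST/FOLLOW conflicts.

A FIRST/FOLLOW conflict occurs when a non-terminal N has a nullable alternative N → β (β ⇒* ε) and another alternative N → α with FIRST(α) ∩ FOLLOW(N) ≠ ∅: on such a lookahead the parser cannot decide between expanding α and letting N vanish via β.

Nullable non-terminals: E.
FIRST sets used below: FIRST(A) = { '+', 'd' }

E: nullable alternative(s) E → ε; FOLLOW(E) = { $ }
  E → A A E: FIRST \ {ε} = { '+', 'd' } — disjoint from FOLLOW(E)
  E → A d: FIRST \ {ε} = { '+', 'd' } — disjoint from FOLLOW(E)
  E → ε: FIRST \ {ε} = { } — this is the only nullable alternative, skip
  E → ( d (: FIRST \ {ε} = { '(' } — disjoint from FOLLOW(E)

A has no nullable alternative, so no FIRST/FOLLOW check is needed there.

No FIRST/FOLLOW conflicts found.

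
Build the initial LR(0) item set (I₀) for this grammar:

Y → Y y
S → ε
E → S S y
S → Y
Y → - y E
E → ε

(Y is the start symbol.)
First, augment the grammar with Y' → Y
I₀ = CLOSURE({ [Y' → . Y] }):
  [Y' → . Y] has the dot before Y: add [Y → . Y y], [Y → . - y E]
No further items can be added.

I₀ = { [Y → . - y E], [Y → . Y y], [Y' → . Y] }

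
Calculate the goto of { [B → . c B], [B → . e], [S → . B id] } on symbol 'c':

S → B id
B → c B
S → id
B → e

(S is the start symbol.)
GOTO(I, 'c') = CLOSURE({ [A → αX.β] : [A → α.Xβ] ∈ I, X = 'c' })

Items with dot before 'c', with the dot advanced:
  [B → . c B] → [B → c . B]
Closure of the advanced items:
  [B → c . B] has the dot before B: add [B → . c B], [B → . e]

GOTO = { [B → . c B], [B → . e], [B → c . B] }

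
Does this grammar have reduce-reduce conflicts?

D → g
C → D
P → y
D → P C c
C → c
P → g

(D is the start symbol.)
A reduce-reduce conflict occurs when an LR(0) state has two complete items [A → α .] and [B → β .] — both call for a reduction, and with no lookahead the parser cannot choose between them.

Augment with D' → D and build the canonical LR(0) collection (I0 = CLOSURE({[D' → . D]}), then GOTO on every symbol after a dot until no new states appear). It has 9 states:
  I0: { [D → . P C c], [D → . g], [D' → . D], [P → . g], [P → . y] }  — shift
  I1: { [D' → D .] }  — accept
  I2: { [C → . D], [C → . c], [D → . P C c], [D → . g], [D → P . C c], [P → . g], [P → . y] }  — shift
  I3: { [D → g .], [P → g .] }  — 2 reduces
  I4: { [P → y .] }  — reduce
  I5: { [D → P C . c] }  — shift
  I6: { [C → D .] }  — reduce
  I7: { [C → c .] }  — reduce
  I8: { [D → P C c .] }  — reduce

I3 contains complete items [D → g .], [P → g .] — reduce-reduce conflict.

Answer: Yes — I3: [D → g .] vs [P → g .]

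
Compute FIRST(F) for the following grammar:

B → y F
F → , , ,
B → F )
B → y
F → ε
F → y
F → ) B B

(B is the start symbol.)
From F → , , ,:
  - ',' is a terminal: add ',' and stop
From F → ε:
  - ε-production, so ε ∈ FIRST(F)
From F → y:
  - y is a terminal: add 'y' and stop
From F → ) B B:
  - ')' is a terminal: add ')' and stop

Collecting: FIRST(F) = { ')', ',', 'y', ε }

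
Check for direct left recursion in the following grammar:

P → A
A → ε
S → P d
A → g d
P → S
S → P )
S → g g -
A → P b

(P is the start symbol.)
No direct left recursion

Direct left recursion occurs when N → N α for some non-terminal N (the right-hand side begins with the left-hand side itself).

P → A: starts with A
A → ε: starts with ε
S → P d: starts with P
A → g d: starts with g
P → S: starts with S
S → P ): starts with P
S → g g -: starts with g
A → P b: starts with P

No direct left recursion found.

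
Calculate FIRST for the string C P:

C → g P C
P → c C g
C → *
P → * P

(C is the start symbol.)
FIRST sets of the non-terminals involved (from the grammar, by fixed-point iteration):
  FIRST(C) = { '*', 'g' }

To compute FIRST(C P), process the symbols left to right:
Symbol C is a non-terminal. Add FIRST(C) \ {ε} = { '*', 'g' }
C is not nullable (ε ∉ FIRST(C)), so stop here.
FIRST(C P) = { '*', 'g' }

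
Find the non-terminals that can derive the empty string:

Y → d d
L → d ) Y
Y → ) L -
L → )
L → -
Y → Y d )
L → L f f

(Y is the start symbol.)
A non-terminal is nullable if it can derive ε (the empty string): either it has an ε-production, or it has a production whose right-hand side consists entirely of nullable non-terminals.

There are no ε-productions, so no non-terminal can derive ε.
No non-terminals are nullable.

Answer: None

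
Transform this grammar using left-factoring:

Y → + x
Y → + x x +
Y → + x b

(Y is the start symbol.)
Y → + x Y'
Y' → ε
Y' → x +
Y' → b

Left-factoring transforms A → αβ₁ | αβ₂ into A → αA' and A' → β₁ | β₂
(α is the longest common prefix among the alternatives). Repeat until
no nonterminal has two alternatives with a common prefix.

Round 1: Y has alternatives sharing prefix '+ x'. Introduce Y': Y → + x Y'
  Add: Y' → ε
  Add: Y' → x +
  Add: Y' → b

No remaining common prefixes — done.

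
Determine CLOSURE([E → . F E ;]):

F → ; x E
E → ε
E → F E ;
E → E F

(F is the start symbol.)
{ [E → . F E ;], [F → . ; x E] }

Start with: [E → . F E ;]
  [E → . F E ;] has the dot before F: add [F → . ; x E]
No further items can be added.

CLOSURE = { [E → . F E ;], [F → . ; x E] }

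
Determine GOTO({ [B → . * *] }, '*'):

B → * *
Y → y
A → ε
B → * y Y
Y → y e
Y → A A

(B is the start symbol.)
GOTO(I, '*') = CLOSURE({ [A → αX.β] : [A → α.Xβ] ∈ I, X = '*' })

Items with dot before '*', with the dot advanced:
  [B → . * *] → [B → * . *]
Closure adds nothing (no advanced item has the dot before a non-terminal).

GOTO = { [B → * . *] }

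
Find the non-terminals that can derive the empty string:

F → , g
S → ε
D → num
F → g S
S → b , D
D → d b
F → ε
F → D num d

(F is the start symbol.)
{ 'F', 'S' }

A non-terminal is nullable if it can derive ε (the empty string): either it has an ε-production, or it has a production whose right-hand side consists entirely of nullable non-terminals.

ε-productions: S → ε, F → ε
So S, F are immediately nullable.
No further non-terminal can be added: every production for the remaining non-terminals contains a terminal or a non-nullable non-terminal.
Nullable = { 'F', 'S' }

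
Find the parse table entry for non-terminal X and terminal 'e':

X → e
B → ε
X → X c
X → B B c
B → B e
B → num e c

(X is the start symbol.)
To find M[X, 'e'], we find productions for X where 'e' is in the predict set (PREDICT(N → α) = (FIRST(α) \ {ε}) ∪ (FOLLOW(N) if α ⇒* ε)).

Relevant sets:
  FIRST(X) = { 'c', 'e', 'num' }
  FIRST(B) = { 'e', 'num', ε }

X → e: PREDICT = { 'e' }
  'e' is in predict set, so this production goes in M[X, 'e']
X → X c: PREDICT = { 'c', 'e', 'num' }
  'e' is in predict set, so this production goes in M[X, 'e']
X → B B c: PREDICT = { 'c', 'e', 'num' }
  'e' is in predict set, so this production goes in M[X, 'e']

M[X, 'e'] = X → e, X → X c, X → B B c  (a multiply-defined cell — the grammar is not LL(1))

Answer: X → e, X → X c, X → B B c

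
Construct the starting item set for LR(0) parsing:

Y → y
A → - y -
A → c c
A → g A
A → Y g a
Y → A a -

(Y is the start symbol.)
{ [A → . - y -], [A → . Y g a], [A → . c c], [A → . g A], [Y → . A a -], [Y → . y], [Y' → . Y] }

First, augment the grammar with Y' → Y
I₀ = CLOSURE({ [Y' → . Y] }):
  [Y' → . Y] has the dot before Y: add [Y → . y], [Y → . A a -]
  [Y → . A a -] has the dot before A: add [A → . - y -], [A → . c c], [A → . g A], [A → . Y g a]
No further items can be added.

I₀ = { [A → . - y -], [A → . Y g a], [A → . c c], [A → . g A], [Y → . A a -], [Y → . y], [Y' → . Y] }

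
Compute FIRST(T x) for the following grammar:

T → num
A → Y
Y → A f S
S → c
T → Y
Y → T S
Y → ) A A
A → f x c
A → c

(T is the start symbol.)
FIRST sets of the non-terminals involved (from the grammar, by fixed-point iteration):
  FIRST(T) = { ')', 'c', 'f', 'num' }

To compute FIRST(T x), process the symbols left to right:
Symbol T is a non-terminal. Add FIRST(T) \ {ε} = { ')', 'c', 'f', 'num' }
T is not nullable (ε ∉ FIRST(T)), so stop here.
FIRST(T x) = { ')', 'c', 'f', 'num' }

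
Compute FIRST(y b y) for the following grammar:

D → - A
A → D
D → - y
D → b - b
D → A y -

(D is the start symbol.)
To compute FIRST(y b y), process the symbols left to right:
Symbol y is a terminal. Add 'y' and stop.
FIRST(y b y) = { 'y' }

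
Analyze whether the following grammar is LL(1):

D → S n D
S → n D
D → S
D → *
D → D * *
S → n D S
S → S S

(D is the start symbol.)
No. Predict set conflict for D: { 'n' }

A grammar is LL(1) if for each non-terminal N with multiple productions, the predict sets of those productions are pairwise disjoint, where PREDICT(N → α) = (FIRST(α) \ {ε}) ∪ (FOLLOW(N) if α ⇒* ε).

Relevant sets:
  FIRST(S) = { 'n' }
  FIRST(D) = { '*', 'n' }

For D:
  PREDICT(D → S n D) = { 'n' }
  PREDICT(D → S) = { 'n' }
  PREDICT(D → '*') = { '*' }
  PREDICT(D → D '*' '*') = { '*', 'n' }
For S:
  PREDICT(S → n D) = { 'n' }
  PREDICT(S → n D S) = { 'n' }
  PREDICT(S → S S) = { 'n' }

Conflict found: Predict set conflict for D: { 'n' }
The grammar is NOT LL(1).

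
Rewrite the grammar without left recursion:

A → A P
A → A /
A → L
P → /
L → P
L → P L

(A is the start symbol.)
A → L A'
A' → P A'
A' → / A'
A' → ε
P → /
L → P
L → P L

A is directly left-recursive. The standard transformation for
  A → A α₁ | ... | A α_m | β₁ | ... | β_n
is
  A  → β₁ A' | ... | β_n A'
  A' → α₁ A' | ... | α_m A' | ε

A → L becomes A → L A'
A → A P becomes A' → P A'
A → A / becomes A' → / A'
Add A' → ε

Productions for other non-terminals are unchanged:
  P → /
  L → P
  L → P L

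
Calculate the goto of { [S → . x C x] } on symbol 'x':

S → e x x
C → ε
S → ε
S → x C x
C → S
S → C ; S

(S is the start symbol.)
{ [C → . S], [C → .], [S → . C ; S], [S → . e x x], [S → . x C x], [S → .], [S → x . C x] }

GOTO(I, 'x') = CLOSURE({ [A → αX.β] : [A → α.Xβ] ∈ I, X = 'x' })

Items with dot before 'x', with the dot advanced:
  [S → . x C x] → [S → x . C x]
Closure of the advanced items:
  [S → x . C x] has the dot before C: add [C → .], [C → . S]
  [C → . S] has the dot before S: add [S → . e x x], [S → .], [S → . x C x], [S → . C ; S]

GOTO = { [C → . S], [C → .], [S → . C ; S], [S → . e x x], [S → . x C x], [S → .], [S → x . C x] }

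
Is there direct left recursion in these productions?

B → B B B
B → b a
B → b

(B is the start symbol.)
B → B B B: LEFT RECURSIVE (starts with B)
B → b a: starts with b
B → b: starts with b

The grammar has direct left recursion on: B.

Answer: Yes, B is left-recursive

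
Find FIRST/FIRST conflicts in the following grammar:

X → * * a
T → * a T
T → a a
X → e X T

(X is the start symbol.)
A FIRST/FIRST conflict occurs when two productions N → α and N → β for the same non-terminal have FIRST(α) ∩ FIRST(β) ≠ ∅ (with ε ∈ FIRST of a nullable right-hand side, so two nullable alternatives also conflict).

Productions for X:
  X → * * a: FIRST = { '*' }
  X → e X T: FIRST = { 'e' }
Productions for T:
  T → * a T: FIRST = { '*' }
  T → a a: FIRST = { 'a' }

All alternatives of each non-terminal have pairwise disjoint FIRST sets.

Answer: No FIRST/FIRST conflicts.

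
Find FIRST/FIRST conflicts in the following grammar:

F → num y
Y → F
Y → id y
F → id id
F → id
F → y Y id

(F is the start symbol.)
Yes. F → id id / F → id on { 'id' }; Y → F / Y → id y on { 'id' }

FIRST sets of the non-terminals at (or reachable through a nullable prefix from) the front of some alternative:
  FIRST(F) = { 'id', 'num', 'y' }

Productions for F:
  F → num y: FIRST = { 'num' }
  F → id id: FIRST = { 'id' }
  F → id: FIRST = { 'id' }
  F → y Y id: FIRST = { 'y' }
Productions for Y:
  Y → F: FIRST = { 'id', 'num', 'y' }
  Y → id y: FIRST = { 'id' }

Conflict for F: F → id id and F → id
  Overlap: { 'id' }
Conflict for Y: Y → F and Y → id y
  Overlap: { 'id' }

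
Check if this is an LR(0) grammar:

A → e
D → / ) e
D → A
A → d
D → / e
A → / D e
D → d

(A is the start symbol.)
A grammar is LR(0) if no state in the canonical LR(0) collection has:
  - both a shift item (dot before a terminal) and a complete item (shift-reduce conflict), or
  - two or more complete items (reduce-reduce conflict; the accept item [A' → A .] counts as a complete item here).

Augment with A' → A and build the canonical LR(0) collection (I0 = CLOSURE({[A' → . A]}), then GOTO on every symbol after a dot until no new states appear). It has 13 states:
  I0: { [A → . / D e], [A → . d], [A → . e], [A' → . A] }  — shift
  I1: { [A → . / D e], [A → . d], [A → . e], [A → / . D e], [D → . / ) e], [D → . / e], [D → . A], [D → . d] }  — shift
  I2: { [A' → A .] }  — accept
  I3: { [A → d .] }  — reduce
  I4: { [A → e .] }  — reduce
  I5: { [A → . / D e], [A → . d], [A → . e], [A → / . D e], [D → . / ) e], [D → . / e], [D → . A], [D → . d], [D → / . ) e], [D → / . e] }  — shift
  I6: { [D → A .] }  — reduce
  I7: { [A → / D . e] }  — shift
  I8: { [A → d .], [D → d .] }  — 2 reduces
  I9: { [A → / D e .] }  — reduce
  I10: { [D → / ) . e] }  — shift
  I11: { [A → e .], [D → / e .] }  — 2 reduces
  I12: { [D → / ) e .] }  — reduce

Conflict in state I8:
  Reduce-reduce conflict: [A → d .] and [D → d .]
So the grammar is NOT LR(0).

Answer: No. Reduce-reduce conflict: [A → d .] and [D → d .]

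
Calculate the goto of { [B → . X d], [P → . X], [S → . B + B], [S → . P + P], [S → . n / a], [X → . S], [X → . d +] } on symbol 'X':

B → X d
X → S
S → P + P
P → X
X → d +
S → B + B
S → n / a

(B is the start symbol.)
{ [B → X . d], [P → X .] }

GOTO(I, 'X') = CLOSURE({ [A → αX.β] : [A → α.Xβ] ∈ I, X = 'X' })

Items with dot before 'X', with the dot advanced:
  [B → . X d] → [B → X . d]
  [P → . X] → [P → X .]
Closure adds nothing (no advanced item has the dot before a non-terminal).

GOTO = { [B → X . d], [P → X .] }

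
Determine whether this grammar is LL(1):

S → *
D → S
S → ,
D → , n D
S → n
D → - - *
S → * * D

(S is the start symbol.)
No. Predict set conflict for S: { '*' }

Relevant sets:
  FIRST(S) = { '*', ',', 'n' }

For S:
  PREDICT(S → '*') = { '*' }
  PREDICT(S → ',') = { ',' }
  PREDICT(S → n) = { 'n' }
  PREDICT(S → '*' '*' D) = { '*' }
For D:
  PREDICT(D → S) = { '*', ',', 'n' }
  PREDICT(D → ',' n D) = { ',' }
  PREDICT(D → '-' '-' '*') = { '-' }

Conflict found: Predict set conflict for S: { '*' }
The grammar is NOT LL(1).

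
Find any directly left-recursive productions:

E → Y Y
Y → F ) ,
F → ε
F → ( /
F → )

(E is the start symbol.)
No direct left recursion

E → Y Y: starts with Y
Y → F ) ,: starts with F
F → ε: starts with ε
F → ( /: starts with '('
F → ): starts with ')'

No direct left recursion found.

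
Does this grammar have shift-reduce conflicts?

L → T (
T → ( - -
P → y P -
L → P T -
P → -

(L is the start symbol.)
A shift-reduce conflict occurs when an LR(0) state has both:
  - a complete (reduce) item [A → α .] (dot at the end), and
  - a shift item [B → β . c γ] (dot before a terminal).

Augment with L' → L and build the canonical LR(0) collection (I0 = CLOSURE({[L' → . L]}), then GOTO on every symbol after a dot until no new states appear). It has 14 states:
  I0: { [L → . P T -], [L → . T (], [L' → . L], [P → . -], [P → . y P -], [T → . ( - -] }  — shift
  I1: { [T → ( . - -] }  — shift
  I2: { [P → - .] }  — reduce
  I3: { [L' → L .] }  — accept
  I4: { [L → P . T -], [T → . ( - -] }  — shift
  I5: { [L → T . (] }  — shift
  I6: { [P → . -], [P → . y P -], [P → y . P -] }  — shift
  I7: { [P → y P . -] }  — shift
  I8: { [P → y P - .] }  — reduce
  I9: { [L → T ( .] }  — reduce
  I10: { [L → P T . -] }  — shift
  I11: { [L → P T - .] }  — reduce
  I12: { [T → ( - . -] }  — shift
  I13: { [T → ( - - .] }  — reduce

No state contains both a complete item and a shift item.

Answer: No shift-reduce conflicts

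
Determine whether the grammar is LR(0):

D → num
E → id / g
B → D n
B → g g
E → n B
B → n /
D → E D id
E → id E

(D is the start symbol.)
Yes, the grammar is LR(0)

Augment with D' → D and build the canonical LR(0) collection (I0 = CLOSURE({[D' → . D]}), then GOTO on every symbol after a dot until no new states appear). It has 18 states:
  I0: { [D → . E D id], [D → . num], [D' → . D], [E → . id / g], [E → . id E], [E → . n B] }  — shift
  I1: { [D' → D .] }  — accept
  I2: { [D → . E D id], [D → . num], [D → E . D id], [E → . id / g], [E → . id E], [E → . n B] }  — shift
  I3: { [E → . id / g], [E → . id E], [E → . n B], [E → id . / g], [E → id . E] }  — shift
  I4: { [B → . D n], [B → . g g], [B → . n /], [D → . E D id], [D → . num], [E → . id / g], [E → . id E], [E → . n B], [E → n . B] }  — shift
  I5: { [D → num .] }  — reduce
  I6: { [E → n B .] }  — reduce
  I7: { [B → D . n] }  — shift
  I8: { [B → g . g] }  — shift
  I9: { [B → . D n], [B → . g g], [B → . n /], [B → n . /], [D → . E D id], [D → . num], [E → . id / g], [E → . id E], [E → . n B], [E → n . B] }  — shift
  I10: { [B → n / .] }  — reduce
  I11: { [B → g g .] }  — reduce
  I12: { [B → D n .] }  — reduce
  I13: { [E → id / . g] }  — shift
  I14: { [E → id E .] }  — reduce
  I15: { [E → id / g .] }  — reduce
  I16: { [D → E D . id] }  — shift
  I17: { [D → E D id .] }  — reduce

Every state is either a pure shift/goto state or contains exactly one complete item and nothing to shift — no conflicts. The grammar is LR(0).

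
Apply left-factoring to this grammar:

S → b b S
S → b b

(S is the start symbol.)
Left-factoring transforms A → αβ₁ | αβ₂ into A → αA' and A' → β₁ | β₂
(α is the longest common prefix among the alternatives). Repeat until
no nonterminal has two alternatives with a common prefix.

Round 1: S has alternatives sharing prefix 'b b'. Introduce S': S → b b S'
  Add: S' → S
  Add: S' → ε

No remaining common prefixes — done.

Resulting grammar:
S → b b S'
S' → S
S' → ε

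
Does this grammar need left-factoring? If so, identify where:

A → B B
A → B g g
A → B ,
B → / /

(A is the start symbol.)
Left-factoring is needed when two productions for the same non-terminal
share a common prefix on the right-hand side.

Productions for A:
  A → B B
  A → B g g
  A → B ,

Found common prefix 'B' in productions for A

Answer: Yes, A has productions with common prefix 'B'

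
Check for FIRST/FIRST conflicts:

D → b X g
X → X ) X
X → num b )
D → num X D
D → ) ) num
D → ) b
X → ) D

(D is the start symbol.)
Yes. D → ')' ')' num / D → ')' b on { ')' }; X → X ')' X / X → num b ')' on { 'num' }; X → X ')' X / X → ')' D on { ')' }

A FIRST/FIRST conflict occurs when two productions N → α and N → β for the same non-terminal have FIRST(α) ∩ FIRST(β) ≠ ∅ (with ε ∈ FIRST of a nullable right-hand side, so two nullable alternatives also conflict).

FIRST sets of the non-terminals at (or reachable through a nullable prefix from) the front of some alternative:
  FIRST(X) = { ')', 'num' }

Productions for D:
  D → b X g: FIRST = { 'b' }
  D → num X D: FIRST = { 'num' }
  D → ) ) num: FIRST = { ')' }
  D → ) b: FIRST = { ')' }
Productions for X:
  X → X ) X: FIRST = { ')', 'num' }
  X → num b ): FIRST = { 'num' }
  X → ) D: FIRST = { ')' }

Conflict for D: D → ) ) num and D → ) b
  Overlap: { ')' }
Conflict for X: X → X ) X and X → num b )
  Overlap: { 'num' }
Conflict for X: X → X ) X and X → ) D
  Overlap: { ')' }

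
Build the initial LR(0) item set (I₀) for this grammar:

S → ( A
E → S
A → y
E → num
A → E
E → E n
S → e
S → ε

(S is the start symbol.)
{ [S → . ( A], [S → . e], [S → .], [S' → . S] }

First, augment the grammar with S' → S
I₀ = CLOSURE({ [S' → . S] }):
  [S' → . S] has the dot before S: add [S → . ( A], [S → . e], [S → .]
No further items can be added.

I₀ = { [S → . ( A], [S → . e], [S → .], [S' → . S] }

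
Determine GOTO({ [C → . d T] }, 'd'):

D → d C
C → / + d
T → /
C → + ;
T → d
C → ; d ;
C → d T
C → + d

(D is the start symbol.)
GOTO(I, 'd') = CLOSURE({ [A → αX.β] : [A → α.Xβ] ∈ I, X = 'd' })

Items with dot before 'd', with the dot advanced:
  [C → . d T] → [C → d . T]
Closure of the advanced items:
  [C → d . T] has the dot before T: add [T → . /], [T → . d]

GOTO = { [C → d . T], [T → . /], [T → . d] }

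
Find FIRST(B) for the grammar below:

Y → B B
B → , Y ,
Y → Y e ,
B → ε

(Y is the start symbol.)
From B → , Y ,:
  - ',' is a terminal: add ',' and stop
From B → ε:
  - ε-production, so ε ∈ FIRST(B)

Collecting: FIRST(B) = { ',', ε }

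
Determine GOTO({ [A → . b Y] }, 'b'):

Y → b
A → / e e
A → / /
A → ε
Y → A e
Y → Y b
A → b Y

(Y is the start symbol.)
GOTO(I, 'b') = CLOSURE({ [A → αX.β] : [A → α.Xβ] ∈ I, X = 'b' })

Items with dot before 'b', with the dot advanced:
  [A → . b Y] → [A → b . Y]
Closure of the advanced items:
  [A → b . Y] has the dot before Y: add [Y → . b], [Y → . A e], [Y → . Y b]
  [Y → . A e] has the dot before A: add [A → . / e e], [A → . / /], [A → .], [A → . b Y]

GOTO = { [A → . / /], [A → . / e e], [A → . b Y], [A → .], [A → b . Y], [Y → . A e], [Y → . Y b], [Y → . b] }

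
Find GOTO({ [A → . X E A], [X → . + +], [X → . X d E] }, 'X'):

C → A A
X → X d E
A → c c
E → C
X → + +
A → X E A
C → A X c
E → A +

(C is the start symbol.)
{ [A → . X E A], [A → . c c], [A → X . E A], [C → . A A], [C → . A X c], [E → . A +], [E → . C], [X → . + +], [X → . X d E], [X → X . d E] }

GOTO(I, 'X') = CLOSURE({ [A → αX.β] : [A → α.Xβ] ∈ I, X = 'X' })

Items with dot before 'X', with the dot advanced:
  [A → . X E A] → [A → X . E A]
  [X → . X d E] → [X → X . d E]
Closure of the advanced items:
  [A → X . E A] has the dot before E: add [E → . C], [E → . A +]
  [E → . C] has the dot before C: add [C → . A A], [C → . A X c]
  [E → . A +] has the dot before A: add [A → . c c], [A → . X E A]
  [A → . X E A] has the dot before X: add [X → . X d E], [X → . + +]

GOTO = { [A → . X E A], [A → . c c], [A → X . E A], [C → . A A], [C → . A X c], [E → . A +], [E → . C], [X → . + +], [X → . X d E], [X → X . d E] }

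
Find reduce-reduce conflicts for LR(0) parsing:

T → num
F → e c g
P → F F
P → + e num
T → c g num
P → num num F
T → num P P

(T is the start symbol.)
A reduce-reduce conflict occurs when an LR(0) state has two complete items [A → α .] and [B → β .] — both call for a reduction, and with no lookahead the parser cannot choose between them.

Augment with T' → T and build the canonical LR(0) collection (I0 = CLOSURE({[T' → . T]}), then GOTO on every symbol after a dot until no new states appear). It has 19 states:
  I0: { [T → . c g num], [T → . num P P], [T → . num], [T' → . T] }  — shift
  I1: { [T' → T .] }  — accept
  I2: { [T → c . g num] }  — shift
  I3: { [F → . e c g], [P → . + e num], [P → . F F], [P → . num num F], [T → num . P P], [T → num .] }  — shift, reduce
  I4: { [P → + . e num] }  — shift
  I5: { [F → . e c g], [P → F . F] }  — shift
  I6: { [F → . e c g], [P → . + e num], [P → . F F], [P → . num num F], [T → num P . P] }  — shift
  I7: { [F → e . c g] }  — shift
  I8: { [P → num . num F] }  — shift
  I9: { [F → . e c g], [P → num num . F] }  — shift
  I10: { [P → num num F .] }  — reduce
  I11: { [F → e c . g] }  — shift
  I12: { [F → e c g .] }  — reduce
  I13: { [T → num P P .] }  — reduce
  I14: { [P → F F .] }  — reduce
  I15: { [P → + e . num] }  — shift
  I16: { [P → + e num .] }  — reduce
  I17: { [T → c g . num] }  — shift
  I18: { [T → c g num .] }  — reduce

No state contains more than one complete item.

Answer: No reduce-reduce conflicts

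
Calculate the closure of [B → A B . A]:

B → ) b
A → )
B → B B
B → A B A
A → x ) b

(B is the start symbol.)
{ [A → . )], [A → . x ) b], [B → A B . A] }

To compute CLOSURE, for each item [A → α.Bβ] where B is a non-terminal, add [B → .γ] for all productions B → γ; repeat for the newly added items until nothing changes.

Start with: [B → A B . A]
  [B → A B . A] has the dot before A: add [A → . )], [A → . x ) b]
No further items can be added.

CLOSURE = { [A → . )], [A → . x ) b], [B → A B . A] }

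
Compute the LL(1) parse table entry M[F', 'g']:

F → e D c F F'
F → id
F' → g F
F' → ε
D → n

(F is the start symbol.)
To find M[F', 'g'], we find productions for F' where 'g' is in the predict set (PREDICT(N → α) = (FIRST(α) \ {ε}) ∪ (FOLLOW(N) if α ⇒* ε)).

Relevant sets:
  FOLLOW(F') = { $, 'g' }

F' → g F: PREDICT = { 'g' }
  'g' is in predict set, so this production goes in M[F', 'g']
F' → ε: PREDICT = { $, 'g' }
  'g' is in predict set, so this production goes in M[F', 'g']

M[F', 'g'] = F' → g F, F' → ε  (a multiply-defined cell — the grammar is not LL(1))

Answer: F' → g F, F' → ε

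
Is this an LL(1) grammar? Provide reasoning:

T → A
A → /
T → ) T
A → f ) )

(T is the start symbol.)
A grammar is LL(1) if for each non-terminal N with multiple productions, the predict sets of those productions are pairwise disjoint, where PREDICT(N → α) = (FIRST(α) \ {ε}) ∪ (FOLLOW(N) if α ⇒* ε).

Relevant sets:
  FIRST(A) = { '/', 'f' }

For T:
  PREDICT(T → A) = { '/', 'f' }
  PREDICT(T → ')' T) = { ')' }
For A:
  PREDICT(A → '/') = { '/' }
  PREDICT(A → f ')' ')') = { 'f' }

All predict sets are disjoint. The grammar IS LL(1).

Answer: Yes, the grammar is LL(1).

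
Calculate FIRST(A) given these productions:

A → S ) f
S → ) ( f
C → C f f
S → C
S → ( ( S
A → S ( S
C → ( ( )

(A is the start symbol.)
FIRST sets of the other non-terminals involved (by the same procedure, iterated to a fixed point):
  FIRST(S) = { '(', ')' }

From A → S ) f:
  - S is a non-terminal: add FIRST(S) \ {ε} = { '(', ')' }
    S is not nullable, so stop
From A → S ( S:
  - S is a non-terminal: add FIRST(S) \ {ε} = { '(', ')' }
    S is not nullable, so stop

Collecting: FIRST(A) = { '(', ')' }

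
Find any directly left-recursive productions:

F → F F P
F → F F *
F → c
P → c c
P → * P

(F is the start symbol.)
Yes, F is left-recursive

Direct left recursion occurs when N → N α for some non-terminal N (the right-hand side begins with the left-hand side itself).

F → F F P: LEFT RECURSIVE (starts with F)
F → F F *: LEFT RECURSIVE (starts with F)
F → c: starts with c
P → c c: starts with c
P → * P: starts with '*'

The grammar has direct left recursion on: F.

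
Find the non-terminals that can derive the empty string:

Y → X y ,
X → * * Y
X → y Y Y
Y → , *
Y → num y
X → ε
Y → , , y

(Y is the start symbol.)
ε-productions: X → ε
So X is immediately nullable.
No further non-terminal can be added: every production for the remaining non-terminals contains a terminal or a non-nullable non-terminal.
Nullable = { 'X' }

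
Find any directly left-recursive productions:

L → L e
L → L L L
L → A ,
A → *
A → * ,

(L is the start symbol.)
L → L e: LEFT RECURSIVE (starts with L)
L → L L L: LEFT RECURSIVE (starts with L)
L → A ,: starts with A
A → *: starts with '*'
A → * ,: starts with '*'

The grammar has direct left recursion on: L.

Answer: Yes, L is left-recursive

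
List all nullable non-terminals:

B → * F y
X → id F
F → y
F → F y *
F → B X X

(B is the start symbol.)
None

There are no ε-productions, so no non-terminal can derive ε.
No non-terminals are nullable.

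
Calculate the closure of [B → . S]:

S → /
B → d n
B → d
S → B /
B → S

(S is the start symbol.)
To compute CLOSURE, for each item [A → α.Bβ] where B is a non-terminal, add [B → .γ] for all productions B → γ; repeat for the newly added items until nothing changes.

Start with: [B → . S]
  [B → . S] has the dot before S: add [S → . /], [S → . B /]
  [S → . B /] has the dot before B: add [B → . d n], [B → . d]
No further items can be added.

CLOSURE = { [B → . S], [B → . d n], [B → . d], [S → . /], [S → . B /] }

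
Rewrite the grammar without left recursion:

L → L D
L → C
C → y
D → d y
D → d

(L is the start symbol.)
L → C L'
L' → D L'
L' → ε
C → y
D → d y
D → d

L is directly left-recursive. The standard transformation for
  A → A α₁ | ... | A α_m | β₁ | ... | β_n
is
  A  → β₁ A' | ... | β_n A'
  A' → α₁ A' | ... | α_m A' | ε

L → C becomes L → C L'
L → L D becomes L' → D L'
Add L' → ε

Productions for other non-terminals are unchanged:
  C → y
  D → d y
  D → d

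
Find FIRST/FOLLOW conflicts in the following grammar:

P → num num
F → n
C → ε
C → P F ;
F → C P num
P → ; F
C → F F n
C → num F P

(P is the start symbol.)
Yes. C → P F ';' with FOLLOW(C) on { ';', 'num' }; C → F F n with FOLLOW(C) on { ';', 'num' }; C → num F P with FOLLOW(C) on { 'num' }

Nullable non-terminals: C.
FIRST sets used below: FIRST(P) = { ';', 'num' }, FIRST(F) = { ';', 'n', 'num' }

C: nullable alternative(s) C → ε; FOLLOW(C) = { ';', 'num' }
  C → ε: FIRST \ {ε} = { } — this is the only nullable alternative, skip
  C → P F ;: FIRST \ {ε} = { ';', 'num' } — overlaps FOLLOW(C) on { ';', 'num' }: CONFLICT
  C → F F n: FIRST \ {ε} = { ';', 'n', 'num' } — overlaps FOLLOW(C) on { ';', 'num' }: CONFLICT
  C → num F P: FIRST \ {ε} = { 'num' } — overlaps FOLLOW(C) on { 'num' }: CONFLICT

F, P have no nullable alternative, so no FIRST/FOLLOW check is needed there.

So the grammar has 3 FIRST/FOLLOW conflicts (marked CONFLICT above).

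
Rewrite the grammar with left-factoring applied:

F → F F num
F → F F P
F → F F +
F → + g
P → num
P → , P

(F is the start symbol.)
F → F F F'
F' → num
F' → P
F' → +
F → + g
P → num
P → , P

Left-factoring transforms A → αβ₁ | αβ₂ into A → αA' and A' → β₁ | β₂
(α is the longest common prefix among the alternatives). Repeat until
no nonterminal has two alternatives with a common prefix.

Round 1: F has alternatives sharing prefix 'F F'. Introduce F': F → F F F'
  Add: F' → num
  Add: F' → P
  Add: F' → +

No remaining common prefixes — done.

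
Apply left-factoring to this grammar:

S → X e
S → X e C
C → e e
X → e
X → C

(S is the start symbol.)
S → X e S'
S' → ε
S' → C
C → e e
X → e
X → C

Left-factoring transforms A → αβ₁ | αβ₂ into A → αA' and A' → β₁ | β₂
(α is the longest common prefix among the alternatives). Repeat until
no nonterminal has two alternatives with a common prefix.

Round 1: S has alternatives sharing prefix 'X e'. Introduce S': S → X e S'
  Add: S' → ε
  Add: S' → C

No remaining common prefixes — done.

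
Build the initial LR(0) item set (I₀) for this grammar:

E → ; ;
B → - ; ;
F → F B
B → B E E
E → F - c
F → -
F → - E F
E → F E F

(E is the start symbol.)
{ [E → . ; ;], [E → . F - c], [E → . F E F], [E' → . E], [F → . - E F], [F → . -], [F → . F B] }

First, augment the grammar with E' → E
I₀ = CLOSURE({ [E' → . E] }):
  [E' → . E] has the dot before E: add [E → . ; ;], [E → . F - c], [E → . F E F]
  [E → . F - c] has the dot before F: add [F → . F B], [F → . -], [F → . - E F]
No further items can be added.

I₀ = { [E → . ; ;], [E → . F - c], [E → . F E F], [E' → . E], [F → . - E F], [F → . -], [F → . F B] }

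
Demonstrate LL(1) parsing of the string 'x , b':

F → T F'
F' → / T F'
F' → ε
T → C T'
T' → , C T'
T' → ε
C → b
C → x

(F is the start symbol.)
Stack is shown with the top on the left.

Stack        Input    Action
----------------------------
F $          x , b $  output F → T F'
T F' $       x , b $  output T → C T'
C T' F' $    x , b $  output C → x
x T' F' $    x , b $  match 'x'
T' F' $      , b $    output T' → , C T'
, C T' F' $  , b $    match ','
C T' F' $    b $      output C → b
b T' F' $    b $      match 'b'
T' F' $      $        output T' → ε
F' $         $        output F' → ε
$            $        accept

The string is accepted.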